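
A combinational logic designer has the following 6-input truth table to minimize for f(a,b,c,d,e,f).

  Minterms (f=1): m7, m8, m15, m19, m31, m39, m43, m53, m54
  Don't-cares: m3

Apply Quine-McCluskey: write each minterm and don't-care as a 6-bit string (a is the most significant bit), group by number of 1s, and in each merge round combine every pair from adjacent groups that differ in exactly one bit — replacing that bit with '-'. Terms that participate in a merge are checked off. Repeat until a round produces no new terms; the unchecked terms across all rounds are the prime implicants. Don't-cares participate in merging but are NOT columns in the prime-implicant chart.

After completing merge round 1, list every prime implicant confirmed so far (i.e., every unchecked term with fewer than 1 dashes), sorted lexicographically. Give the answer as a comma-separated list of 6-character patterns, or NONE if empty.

Round 0: 000011✓ 000111✓ 001000 001111✓ 010011✓ 011111✓ 100111✓ 101011 110101 110110
Round 1: -00111 0-0011 0-1111 00-111 000-11
PIs = {-00111, 0-0011, 0-1111, 00-111, 000-11, 001000, 101011, 110101, 110110}

001000, 101011, 110101, 110110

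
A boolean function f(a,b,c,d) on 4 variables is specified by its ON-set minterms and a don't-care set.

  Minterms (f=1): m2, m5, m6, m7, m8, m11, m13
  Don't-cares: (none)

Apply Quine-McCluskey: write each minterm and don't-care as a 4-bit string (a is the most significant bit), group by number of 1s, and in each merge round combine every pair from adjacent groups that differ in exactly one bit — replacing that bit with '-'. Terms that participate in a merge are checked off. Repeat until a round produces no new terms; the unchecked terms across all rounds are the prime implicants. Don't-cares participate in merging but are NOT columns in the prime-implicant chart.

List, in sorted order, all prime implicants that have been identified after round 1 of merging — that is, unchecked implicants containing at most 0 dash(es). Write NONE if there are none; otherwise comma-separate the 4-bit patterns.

size-2^0 implicants → 0010(✓)  0101(✓)  0110(✓)  0111(✓)  1000  1011  1101(✓)
size-2^1 implicants → -101  0-10  01-1  011-
Unchecked terms (primes): -101, 0-10, 01-1, 011-, 1000, 1011

1000, 1011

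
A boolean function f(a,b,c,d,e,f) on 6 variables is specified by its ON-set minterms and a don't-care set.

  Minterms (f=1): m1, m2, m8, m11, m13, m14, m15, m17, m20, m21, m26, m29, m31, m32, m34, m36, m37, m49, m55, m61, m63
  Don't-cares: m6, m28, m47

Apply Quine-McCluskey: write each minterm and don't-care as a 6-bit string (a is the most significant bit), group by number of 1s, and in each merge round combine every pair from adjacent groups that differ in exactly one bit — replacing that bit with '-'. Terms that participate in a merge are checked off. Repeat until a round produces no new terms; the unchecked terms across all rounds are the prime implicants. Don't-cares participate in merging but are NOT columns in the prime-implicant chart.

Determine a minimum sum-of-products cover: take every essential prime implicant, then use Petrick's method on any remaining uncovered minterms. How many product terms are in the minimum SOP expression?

[col 0] 000001*, 000010*, 000110*, 001000, 001011*, 001101*, 001110*, 001111*, 010001*, 010100*, 010101*, 011010, 011100*, 011101*, 011111*, 100000*, 100010*, 100100*, 100101*, 101111*, 110001*, 110111*, 111101*, 111111*
[col 1] -00010, -01111*, -10001, -11101*, -11111*, 0-0001, 0-1101*, 0-1111*, 00-110, 000-10, 001-11, 0011-1*, 00111-, 01-100*, 01-101*, 010-01, 01010-*, 0111-1*, 01110-*, 1-1111*, 100-00, 1000-0, 10010-, 11-111, 1111-1*
[col 2] --1111, -111-1, 0-11-1, 01-10-
Prime implicants: --1111, -00010, -10001, -111-1, 0-0001, 0-11-1, 00-110, 000-10, 001-11, 001000, 00111-, 01-10-, 010-01, 011010, 100-00, 1000-0, 10010-, 11-111
PI chart (minterm → PIs covering it):
  1 | 0-0001  (sole → essential)
  2 | -00010,000-10
  8 | 001000  (sole → essential)
  11 | 001-11  (sole → essential)
  13 | 0-11-1  (sole → essential)
  14 | 00-110,00111-
  15 | --1111,0-11-1,001-11,00111-
  17 | -10001,0-0001,010-01
  20 | 01-10-  (sole → essential)
  21 | 01-10-,010-01
  26 | 011010  (sole → essential)
  29 | -111-1,0-11-1,01-10-
  31 | --1111,-111-1,0-11-1
  32 | 100-00,1000-0
  34 | -00010,1000-0
  36 | 100-00,10010-
  37 | 10010-  (sole → essential)
  49 | -10001  (sole → essential)
  55 | 11-111  (sole → essential)
  61 | -111-1  (sole → essential)
  63 | --1111,-111-1,11-111
Essential prime implicants: -10001, -111-1, 0-0001, 0-11-1, 001-11, 001000, 01-10-, 011010, 10010-, 11-111
Petrick residual → -00010, 00-110, 100-00
Minimum SOP uses 13 PIs: b'c'd'ef' + bc'd'e'f + bcdf + a'c'd'e'f + a'cdf + a'b'def' + a'b'cef + a'b'cd'e'f' + a'bde' + a'bcd'ef' + ab'c'e'f' + ab'c'de' + abdef

13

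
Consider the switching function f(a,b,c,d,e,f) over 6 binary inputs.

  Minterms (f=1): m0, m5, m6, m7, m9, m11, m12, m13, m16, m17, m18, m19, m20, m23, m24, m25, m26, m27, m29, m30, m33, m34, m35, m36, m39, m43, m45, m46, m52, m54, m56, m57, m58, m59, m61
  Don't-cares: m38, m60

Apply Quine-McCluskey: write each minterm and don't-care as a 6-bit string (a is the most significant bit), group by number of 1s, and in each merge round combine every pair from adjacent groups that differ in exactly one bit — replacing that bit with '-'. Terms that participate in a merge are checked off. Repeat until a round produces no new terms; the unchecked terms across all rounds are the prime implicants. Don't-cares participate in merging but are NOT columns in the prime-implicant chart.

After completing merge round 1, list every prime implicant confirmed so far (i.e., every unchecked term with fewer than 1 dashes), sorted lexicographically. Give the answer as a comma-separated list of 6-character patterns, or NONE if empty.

NONE

Round 0: 000000✓ 000101✓ 000110✓ 000111✓ 001001✓ 001011✓ 001100✓ 001101✓ 010000✓ 010001✓ 010010✓ 010011✓ 010100✓ 010111✓ 011000✓ 011001✓ 011010✓ 011011✓ 011101✓ 011110✓ 100001✓ 100010✓ 100011✓ 100100✓ 100110✓ 100111✓ 101011✓ 101101✓ 101110✓ 110100✓ 110110✓ 111000✓ 111001✓ 111010✓ 111011✓ 111100✓ 111101✓
Round 1: -00110✓ -00111✓ -01011✓ -01101✓ -10100 -11000✓ -11001✓ -11010✓ -11011✓ -11101✓ 0-0000 0-0111 0-1001✓ 0-1011✓ 0-1101✓ 00-101 0001-1 00011-✓ 001-01✓ 0010-1✓ 00110- 01-000✓ 01-001✓ 01-010✓ 01-011✓ 010-00 010-11 0100-0✓ 0100-1✓ 01000-✓ 01001-✓ 011-01✓ 011-10 0110-0✓ 0110-1✓ 01100-✓ 01101-✓ 1-0100✓ 1-0110✓ 1-1011✓ 1-1101✓ 10-011 10-110 100-10✓ 100-11✓ 1000-1 10001-✓ 1001-0✓ 10011-✓ 11-100 1101-0✓ 111-00✓ 111-01✓ 1110-0✓ 1110-1✓ 11100-✓ 11101-✓ 11110-✓
Round 2: --1011 --1101 -0011- -11-01 -110-0✓ -110-1✓ -1100-✓ -1101-✓ 0-1-01 0-10-1 01-0-0✓ 01-0-1✓ 01-00-✓ 01-01-✓ 0100--✓ 0110--✓ 1-01-0 100-1- 111-0- 1110--✓
Round 3: -110-- 01-0--
PIs = {--1011, --1101, -0011-, -10100, -11-01, -110--, 0-0000, 0-0111, 0-1-01, 0-10-1, 00-101, 0001-1, 00110-, 01-0--, 010-00, 010-11, 011-10, 1-01-0, 10-011, 10-110, 100-1-, 1000-1, 11-100, 111-0-}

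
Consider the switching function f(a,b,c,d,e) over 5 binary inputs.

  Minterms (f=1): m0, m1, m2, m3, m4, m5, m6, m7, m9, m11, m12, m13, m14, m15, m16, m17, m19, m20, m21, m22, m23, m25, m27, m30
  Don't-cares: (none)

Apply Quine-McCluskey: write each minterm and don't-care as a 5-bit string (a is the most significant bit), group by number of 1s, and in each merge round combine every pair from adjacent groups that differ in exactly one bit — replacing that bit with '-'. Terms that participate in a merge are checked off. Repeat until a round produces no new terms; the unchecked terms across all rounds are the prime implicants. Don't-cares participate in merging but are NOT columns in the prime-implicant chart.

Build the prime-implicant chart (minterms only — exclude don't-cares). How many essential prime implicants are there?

5

size-2^0 implicants → 00000(✓)  00001(✓)  00010(✓)  00011(✓)  00100(✓)  00101(✓)  00110(✓)  00111(✓)  01001(✓)  01011(✓)  01100(✓)  01101(✓)  01110(✓)  01111(✓)  10000(✓)  10001(✓)  10011(✓)  10100(✓)  10101(✓)  10110(✓)  10111(✓)  11001(✓)  11011(✓)  11110(✓)
size-2^1 implicants → -0000(✓)  -0001(✓)  -0011(✓)  -0100(✓)  -0101(✓)  -0110(✓)  -0111(✓)  -1001(✓)  -1011(✓)  -1110(✓)  0-001(✓)  0-011(✓)  0-100(✓)  0-101(✓)  0-110(✓)  0-111(✓)  00-00(✓)  00-01(✓)  00-10(✓)  00-11(✓)  000-0(✓)  000-1(✓)  0000-(✓)  0001-(✓)  001-0(✓)  001-1(✓)  0010-(✓)  0011-(✓)  01-01(✓)  01-11(✓)  010-1(✓)  011-0(✓)  011-1(✓)  0110-(✓)  0111-(✓)  1-001(✓)  1-011(✓)  1-110(✓)  10-00(✓)  10-01(✓)  10-11(✓)  100-1(✓)  1000-(✓)  101-0(✓)  101-1(✓)  1010-(✓)  1011-(✓)  110-1(✓)
size-2^2 implicants → --001(✓)  --011(✓)  --110  -0-00(✓)  -0-01(✓)  -0-11(✓)  -00-1(✓)  -000-(✓)  -01-0(✓)  -01-1(✓)  -010-(✓)  -011-(✓)  -10-1(✓)  0--01(✓)  0--11(✓)  0-0-1(✓)  0-1-0(✓)  0-1-1(✓)  0-10-(✓)  0-11-(✓)  00--0(✓)  00--1(✓)  00-0-(✓)  00-1-(✓)  000--(✓)  001--(✓)  01--1(✓)  011--(✓)  1-0-1(✓)  10--1(✓)  10-0-(✓)  101--(✓)
size-2^3 implicants → --0-1  -0--1  -0-0-  -01--  0---1  0-1--  00---
Unchecked terms (primes): --0-1, --110, -0--1, -0-0-, -01--, 0---1, 0-1--, 00---
Minterm coverage:
  m0 ⊆ -0-0-,00---
  m1 ⊆ --0-1,-0--1,-0-0-,0---1,00---
  m2 ⊆ 00--- [E]
  m3 ⊆ --0-1,-0--1,0---1,00---
  m4 ⊆ -0-0-,-01--,0-1--,00---
  m5 ⊆ -0--1,-0-0-,-01--,0---1,0-1--,00---
  m6 ⊆ --110,-01--,0-1--,00---
  m7 ⊆ -0--1,-01--,0---1,0-1--,00---
  m9 ⊆ --0-1,0---1
  m11 ⊆ --0-1,0---1
  m12 ⊆ 0-1-- [E]
  m13 ⊆ 0---1,0-1--
  m14 ⊆ --110,0-1--
  m15 ⊆ 0---1,0-1--
  m16 ⊆ -0-0- [E]
  m17 ⊆ --0-1,-0--1,-0-0-
  m19 ⊆ --0-1,-0--1
  m20 ⊆ -0-0-,-01--
  m21 ⊆ -0--1,-0-0-,-01--
  m22 ⊆ --110,-01--
  m23 ⊆ -0--1,-01--
  m25 ⊆ --0-1 [E]
  m27 ⊆ --0-1 [E]
  m30 ⊆ --110 [E]
E = {--0-1, --110, -0-0-, 0-1--, 00---}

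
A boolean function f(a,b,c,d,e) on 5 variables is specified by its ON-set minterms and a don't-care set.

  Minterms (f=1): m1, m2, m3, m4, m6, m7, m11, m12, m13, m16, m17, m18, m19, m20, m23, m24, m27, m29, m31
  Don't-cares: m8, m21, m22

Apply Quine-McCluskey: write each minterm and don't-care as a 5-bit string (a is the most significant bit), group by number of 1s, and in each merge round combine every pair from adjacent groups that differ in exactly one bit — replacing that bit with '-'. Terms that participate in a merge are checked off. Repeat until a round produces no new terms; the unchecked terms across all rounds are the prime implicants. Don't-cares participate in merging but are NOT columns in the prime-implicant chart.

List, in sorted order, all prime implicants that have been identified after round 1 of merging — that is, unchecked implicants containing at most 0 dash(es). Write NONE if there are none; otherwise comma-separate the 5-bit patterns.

size-2^0 implicants → 00001(✓)  00010(✓)  00011(✓)  00100(✓)  00110(✓)  00111(✓)  01000(✓)  01011(✓)  01100(✓)  01101(✓)  10000(✓)  10001(✓)  10010(✓)  10011(✓)  10100(✓)  10101(✓)  10110(✓)  10111(✓)  11000(✓)  11011(✓)  11101(✓)  11111(✓)
size-2^1 implicants → -0001(✓)  -0010(✓)  -0011(✓)  -0100(✓)  -0110(✓)  -0111(✓)  -1000  -1011(✓)  -1101  0-011(✓)  0-100  00-10(✓)  00-11(✓)  000-1(✓)  0001-(✓)  001-0(✓)  0011-(✓)  01-00  0110-  1-000  1-011(✓)  1-101(✓)  1-111(✓)  10-00(✓)  10-01(✓)  10-10(✓)  10-11(✓)  100-0(✓)  100-1(✓)  1000-(✓)  1001-(✓)  101-0(✓)  101-1(✓)  1010-(✓)  1011-(✓)  11-11(✓)  111-1(✓)
size-2^2 implicants → --011  -0-10(✓)  -0-11(✓)  -00-1  -001-(✓)  -01-0  -011-(✓)  00-1-(✓)  1--11  1-1-1  10--0(✓)  10--1(✓)  10-0-(✓)  10-1-(✓)  100--(✓)  101--(✓)
size-2^3 implicants → -0-1-  10---
Unchecked terms (primes): --011, -0-1-, -00-1, -01-0, -1000, -1101, 0-100, 01-00, 0110-, 1--11, 1-000, 1-1-1, 10---

NONE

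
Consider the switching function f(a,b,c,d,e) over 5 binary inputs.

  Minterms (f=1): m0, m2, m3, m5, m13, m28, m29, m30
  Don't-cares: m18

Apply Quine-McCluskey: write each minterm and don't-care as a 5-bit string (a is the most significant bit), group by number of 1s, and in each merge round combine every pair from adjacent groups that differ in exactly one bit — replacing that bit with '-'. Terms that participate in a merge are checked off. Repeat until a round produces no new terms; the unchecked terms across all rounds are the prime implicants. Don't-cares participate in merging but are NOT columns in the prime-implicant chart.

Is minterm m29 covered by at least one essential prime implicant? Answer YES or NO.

Round 0: 00000✓ 00010✓ 00011✓ 00101✓ 01101✓ 10010✓ 11100✓ 11101✓ 11110✓
Round 1: -0010 -1101 0-101 000-0 0001- 111-0 1110-
PIs = {-0010, -1101, 0-101, 000-0, 0001-, 111-0, 1110-}
Coverage chart:
  m0: 000-0 ←essential
  m2: -0010,000-0,0001-
  m3: 0001- ←essential
  m5: 0-101 ←essential
  m13: -1101,0-101
  m28: 111-0,1110-
  m29: -1101,1110-
  m30: 111-0 ←essential
Essential: 0-101, 000-0, 0001-, 111-0

NO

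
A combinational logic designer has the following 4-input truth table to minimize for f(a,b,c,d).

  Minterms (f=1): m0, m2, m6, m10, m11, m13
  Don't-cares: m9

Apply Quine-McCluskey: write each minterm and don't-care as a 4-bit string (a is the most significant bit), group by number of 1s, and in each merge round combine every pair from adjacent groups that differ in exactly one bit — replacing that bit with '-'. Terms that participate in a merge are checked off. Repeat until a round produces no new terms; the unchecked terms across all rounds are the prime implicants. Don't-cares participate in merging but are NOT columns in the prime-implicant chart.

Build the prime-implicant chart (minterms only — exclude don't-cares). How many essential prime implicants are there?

3

Round 0: 0000✓ 0010✓ 0110✓ 1001✓ 1010✓ 1011✓ 1101✓
Round 1: -010 0-10 00-0 1-01 10-1 101-
PIs = {-010, 0-10, 00-0, 1-01, 10-1, 101-}
Coverage chart:
  m0: 00-0 ←essential
  m2: -010,0-10,00-0
  m6: 0-10 ←essential
  m10: -010,101-
  m11: 10-1,101-
  m13: 1-01 ←essential
Essential: 0-10, 00-0, 1-01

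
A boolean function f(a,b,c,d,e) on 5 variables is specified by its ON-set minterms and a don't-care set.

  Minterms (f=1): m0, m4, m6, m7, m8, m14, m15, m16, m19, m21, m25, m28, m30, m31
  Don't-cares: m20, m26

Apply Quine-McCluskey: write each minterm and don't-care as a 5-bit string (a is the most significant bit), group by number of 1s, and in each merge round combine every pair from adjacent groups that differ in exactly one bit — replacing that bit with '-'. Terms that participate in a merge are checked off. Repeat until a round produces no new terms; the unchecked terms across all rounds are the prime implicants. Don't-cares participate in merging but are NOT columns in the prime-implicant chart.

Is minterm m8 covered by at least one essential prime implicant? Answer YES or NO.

YES

size-2^0 implicants → 00000(✓)  00100(✓)  00110(✓)  00111(✓)  01000(✓)  01110(✓)  01111(✓)  10000(✓)  10011  10100(✓)  10101(✓)  11001  11010(✓)  11100(✓)  11110(✓)  11111(✓)
size-2^1 implicants → -0000(✓)  -0100(✓)  -1110(✓)  -1111(✓)  0-000  0-110(✓)  0-111(✓)  00-00(✓)  001-0  0011-(✓)  0111-(✓)  1-100  10-00(✓)  1010-  11-10  111-0  1111-(✓)
size-2^2 implicants → -0-00  -111-  0-11-
Unchecked terms (primes): -0-00, -111-, 0-000, 0-11-, 001-0, 1-100, 10011, 1010-, 11-10, 11001, 111-0
Minterm coverage:
  m0 ⊆ -0-00,0-000
  m4 ⊆ -0-00,001-0
  m6 ⊆ 0-11-,001-0
  m7 ⊆ 0-11- [E]
  m8 ⊆ 0-000 [E]
  m14 ⊆ -111-,0-11-
  m15 ⊆ -111-,0-11-
  m16 ⊆ -0-00 [E]
  m19 ⊆ 10011 [E]
  m21 ⊆ 1010- [E]
  m25 ⊆ 11001 [E]
  m28 ⊆ 1-100,111-0
  m30 ⊆ -111-,11-10,111-0
  m31 ⊆ -111- [E]
E = {-0-00, -111-, 0-000, 0-11-, 10011, 1010-, 11001}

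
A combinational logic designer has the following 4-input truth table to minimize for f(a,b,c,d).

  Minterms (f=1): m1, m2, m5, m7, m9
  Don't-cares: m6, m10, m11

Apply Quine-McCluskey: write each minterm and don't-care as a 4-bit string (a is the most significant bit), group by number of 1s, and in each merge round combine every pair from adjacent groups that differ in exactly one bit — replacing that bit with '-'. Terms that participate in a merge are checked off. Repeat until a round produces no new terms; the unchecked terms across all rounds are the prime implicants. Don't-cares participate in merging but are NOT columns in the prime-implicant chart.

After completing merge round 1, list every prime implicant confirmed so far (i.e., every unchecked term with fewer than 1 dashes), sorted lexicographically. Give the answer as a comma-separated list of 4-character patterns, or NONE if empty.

NONE

size-2^0 implicants → 0001(✓)  0010(✓)  0101(✓)  0110(✓)  0111(✓)  1001(✓)  1010(✓)  1011(✓)
size-2^1 implicants → -001  -010  0-01  0-10  01-1  011-  10-1  101-
Unchecked terms (primes): -001, -010, 0-01, 0-10, 01-1, 011-, 10-1, 101-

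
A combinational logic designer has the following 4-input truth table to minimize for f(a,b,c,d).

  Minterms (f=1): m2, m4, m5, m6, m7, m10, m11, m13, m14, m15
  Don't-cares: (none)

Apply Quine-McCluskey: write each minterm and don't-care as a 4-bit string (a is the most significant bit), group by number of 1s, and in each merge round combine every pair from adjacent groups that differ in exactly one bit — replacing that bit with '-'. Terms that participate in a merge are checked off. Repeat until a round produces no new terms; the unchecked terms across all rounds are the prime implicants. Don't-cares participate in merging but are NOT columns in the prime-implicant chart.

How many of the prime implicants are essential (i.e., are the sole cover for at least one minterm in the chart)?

4

size-2^0 implicants → 0010(✓)  0100(✓)  0101(✓)  0110(✓)  0111(✓)  1010(✓)  1011(✓)  1101(✓)  1110(✓)  1111(✓)
size-2^1 implicants → -010(✓)  -101(✓)  -110(✓)  -111(✓)  0-10(✓)  01-0(✓)  01-1(✓)  010-(✓)  011-(✓)  1-10(✓)  1-11(✓)  101-(✓)  11-1(✓)  111-(✓)
size-2^2 implicants → --10  -1-1  -11-  01--  1-1-
Unchecked terms (primes): --10, -1-1, -11-, 01--, 1-1-
Minterm coverage:
  m2 ⊆ --10 [E]
  m4 ⊆ 01-- [E]
  m5 ⊆ -1-1,01--
  m6 ⊆ --10,-11-,01--
  m7 ⊆ -1-1,-11-,01--
  m10 ⊆ --10,1-1-
  m11 ⊆ 1-1- [E]
  m13 ⊆ -1-1 [E]
  m14 ⊆ --10,-11-,1-1-
  m15 ⊆ -1-1,-11-,1-1-
E = {--10, -1-1, 01--, 1-1-}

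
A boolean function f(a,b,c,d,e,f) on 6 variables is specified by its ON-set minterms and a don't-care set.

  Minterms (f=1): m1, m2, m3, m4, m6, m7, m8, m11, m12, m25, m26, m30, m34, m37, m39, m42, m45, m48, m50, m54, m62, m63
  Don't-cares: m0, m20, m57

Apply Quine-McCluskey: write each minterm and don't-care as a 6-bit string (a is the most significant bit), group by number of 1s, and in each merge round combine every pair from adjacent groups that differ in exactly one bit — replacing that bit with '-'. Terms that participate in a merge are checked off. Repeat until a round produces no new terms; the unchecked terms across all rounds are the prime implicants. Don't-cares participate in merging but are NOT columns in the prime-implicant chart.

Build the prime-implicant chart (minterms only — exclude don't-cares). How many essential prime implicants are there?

[col 0] 000000*, 000001*, 000010*, 000011*, 000100*, 000110*, 000111*, 001000*, 001011*, 001100*, 010100*, 011001*, 011010*, 011110*, 100010*, 100101*, 100111*, 101010*, 101101*, 110000*, 110010*, 110110*, 111001*, 111110*, 111111*
[col 1] -00010, -00111, -11001, -11110, 0-0100, 00-000*, 00-011, 00-100*, 000-00*, 000-10*, 000-11*, 0000-0*, 0000-1*, 00000-*, 00001-*, 0001-0*, 00011-*, 001-00*, 011-10, 1-0010, 10-010, 10-101, 1001-1, 11-110, 110-10, 1100-0, 11111-
[col 2] 00--00, 000--0, 000-1-, 0000--
Prime implicants: -00010, -00111, -11001, -11110, 0-0100, 00--00, 00-011, 000--0, 000-1-, 0000--, 011-10, 1-0010, 10-010, 10-101, 1001-1, 11-110, 110-10, 1100-0, 11111-
PI chart (minterm → PIs covering it):
  1 | 0000--  (sole → essential)
  2 | -00010,000--0,000-1-,0000--
  3 | 00-011,000-1-,0000--
  4 | 0-0100,00--00,000--0
  6 | 000--0,000-1-
  7 | -00111,000-1-
  8 | 00--00  (sole → essential)
  11 | 00-011  (sole → essential)
  12 | 00--00  (sole → essential)
  25 | -11001  (sole → essential)
  26 | 011-10  (sole → essential)
  30 | -11110,011-10
  34 | -00010,1-0010,10-010
  37 | 10-101,1001-1
  39 | -00111,1001-1
  42 | 10-010  (sole → essential)
  45 | 10-101  (sole → essential)
  48 | 1100-0  (sole → essential)
  50 | 1-0010,110-10,1100-0
  54 | 11-110,110-10
  62 | -11110,11-110,11111-
  63 | 11111-  (sole → essential)
Essential prime implicants: -11001, 00--00, 00-011, 0000--, 011-10, 10-010, 10-101, 1100-0, 11111-

9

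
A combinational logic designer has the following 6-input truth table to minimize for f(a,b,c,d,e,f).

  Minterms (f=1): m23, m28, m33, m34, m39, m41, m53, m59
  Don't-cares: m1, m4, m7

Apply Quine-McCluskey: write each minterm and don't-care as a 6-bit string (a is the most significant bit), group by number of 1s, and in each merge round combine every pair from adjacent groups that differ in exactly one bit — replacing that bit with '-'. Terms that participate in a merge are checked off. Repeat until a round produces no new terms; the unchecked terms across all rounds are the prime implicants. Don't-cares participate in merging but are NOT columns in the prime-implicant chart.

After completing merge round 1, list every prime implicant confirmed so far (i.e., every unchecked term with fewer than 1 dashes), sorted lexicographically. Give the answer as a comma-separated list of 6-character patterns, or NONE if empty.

000100, 011100, 100010, 110101, 111011

size-2^0 implicants → 000001(✓)  000100  000111(✓)  010111(✓)  011100  100001(✓)  100010  100111(✓)  101001(✓)  110101  111011
size-2^1 implicants → -00001  -00111  0-0111  10-001
Unchecked terms (primes): -00001, -00111, 0-0111, 000100, 011100, 10-001, 100010, 110101, 111011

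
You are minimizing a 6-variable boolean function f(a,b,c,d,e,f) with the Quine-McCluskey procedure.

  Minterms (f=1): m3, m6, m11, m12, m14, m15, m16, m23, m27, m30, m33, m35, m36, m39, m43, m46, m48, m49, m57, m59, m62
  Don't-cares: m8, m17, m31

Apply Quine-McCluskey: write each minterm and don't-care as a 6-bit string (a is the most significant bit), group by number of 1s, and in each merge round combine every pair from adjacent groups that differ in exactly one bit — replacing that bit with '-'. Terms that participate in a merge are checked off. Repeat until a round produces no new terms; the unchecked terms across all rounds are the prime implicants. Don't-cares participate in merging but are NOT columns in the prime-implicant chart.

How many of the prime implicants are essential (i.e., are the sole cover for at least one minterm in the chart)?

7

size-2^0 implicants → 000011(✓)  000110(✓)  001000(✓)  001011(✓)  001100(✓)  001110(✓)  001111(✓)  010000(✓)  010001(✓)  010111(✓)  011011(✓)  011110(✓)  011111(✓)  100001(✓)  100011(✓)  100100  100111(✓)  101011(✓)  101110(✓)  110000(✓)  110001(✓)  111001(✓)  111011(✓)  111110(✓)
size-2^1 implicants → -00011(✓)  -01011(✓)  -01110(✓)  -10000(✓)  -10001(✓)  -11011(✓)  -11110(✓)  0-1011(✓)  0-1110(✓)  0-1111(✓)  00-011(✓)  00-110  001-00  001-11(✓)  0011-0  00111-(✓)  01-111  01000-(✓)  011-11(✓)  01111-(✓)  1-0001  1-1011(✓)  1-1110(✓)  10-011(✓)  100-11  1000-1  11-001  11000-(✓)  1110-1
size-2^2 implicants → --1011  --1110  -0-011  -1000-  0-1-11  0-111-
Unchecked terms (primes): --1011, --1110, -0-011, -1000-, 0-1-11, 0-111-, 00-110, 001-00, 0011-0, 01-111, 1-0001, 100-11, 1000-1, 100100, 11-001, 1110-1
Minterm coverage:
  m3 ⊆ -0-011 [E]
  m6 ⊆ 00-110 [E]
  m11 ⊆ --1011,-0-011,0-1-11
  m12 ⊆ 001-00,0011-0
  m14 ⊆ --1110,0-111-,00-110,0011-0
  m15 ⊆ 0-1-11,0-111-
  m16 ⊆ -1000- [E]
  m23 ⊆ 01-111 [E]
  m27 ⊆ --1011,0-1-11
  m30 ⊆ --1110,0-111-
  m33 ⊆ 1-0001,1000-1
  m35 ⊆ -0-011,100-11,1000-1
  m36 ⊆ 100100 [E]
  m39 ⊆ 100-11 [E]
  m43 ⊆ --1011,-0-011
  m46 ⊆ --1110 [E]
  m48 ⊆ -1000- [E]
  m49 ⊆ -1000-,1-0001,11-001
  m57 ⊆ 11-001,1110-1
  m59 ⊆ --1011,1110-1
  m62 ⊆ --1110 [E]
E = {--1110, -0-011, -1000-, 00-110, 01-111, 100-11, 100100}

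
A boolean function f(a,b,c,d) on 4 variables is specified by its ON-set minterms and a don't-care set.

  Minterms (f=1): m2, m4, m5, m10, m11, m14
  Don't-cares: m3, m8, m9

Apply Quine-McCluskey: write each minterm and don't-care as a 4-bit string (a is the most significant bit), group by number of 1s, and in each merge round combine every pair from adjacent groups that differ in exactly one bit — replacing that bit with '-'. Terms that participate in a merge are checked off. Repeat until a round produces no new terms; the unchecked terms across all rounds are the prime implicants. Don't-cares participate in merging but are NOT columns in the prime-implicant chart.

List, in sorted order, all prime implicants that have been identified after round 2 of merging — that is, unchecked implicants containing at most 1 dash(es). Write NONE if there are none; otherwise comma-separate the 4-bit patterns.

Round 0: 0010✓ 0011✓ 0100✓ 0101✓ 1000✓ 1001✓ 1010✓ 1011✓ 1110✓
Round 1: -010✓ -011✓ 001-✓ 010- 1-10 10-0✓ 10-1✓ 100-✓ 101-✓
Round 2: -01- 10--
PIs = {-01-, 010-, 1-10, 10--}

010-, 1-10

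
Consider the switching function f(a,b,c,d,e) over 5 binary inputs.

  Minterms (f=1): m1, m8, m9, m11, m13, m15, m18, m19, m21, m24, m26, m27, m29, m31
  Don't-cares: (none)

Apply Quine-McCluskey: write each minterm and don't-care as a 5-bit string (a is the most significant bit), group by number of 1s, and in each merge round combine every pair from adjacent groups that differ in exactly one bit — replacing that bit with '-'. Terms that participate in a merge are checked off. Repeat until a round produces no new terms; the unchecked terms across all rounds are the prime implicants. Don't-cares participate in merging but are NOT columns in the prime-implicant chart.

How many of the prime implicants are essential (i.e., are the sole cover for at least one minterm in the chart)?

3

size-2^0 implicants → 00001(✓)  01000(✓)  01001(✓)  01011(✓)  01101(✓)  01111(✓)  10010(✓)  10011(✓)  10101(✓)  11000(✓)  11010(✓)  11011(✓)  11101(✓)  11111(✓)
size-2^1 implicants → -1000  -1011(✓)  -1101(✓)  -1111(✓)  0-001  01-01(✓)  01-11(✓)  010-1(✓)  0100-  011-1(✓)  1-010(✓)  1-011(✓)  1-101  1001-(✓)  11-11(✓)  110-0  1101-(✓)  111-1(✓)
size-2^2 implicants → -1-11  -11-1  01--1  1-01-
Unchecked terms (primes): -1-11, -1000, -11-1, 0-001, 01--1, 0100-, 1-01-, 1-101, 110-0
Minterm coverage:
  m1 ⊆ 0-001 [E]
  m8 ⊆ -1000,0100-
  m9 ⊆ 0-001,01--1,0100-
  m11 ⊆ -1-11,01--1
  m13 ⊆ -11-1,01--1
  m15 ⊆ -1-11,-11-1,01--1
  m18 ⊆ 1-01- [E]
  m19 ⊆ 1-01- [E]
  m21 ⊆ 1-101 [E]
  m24 ⊆ -1000,110-0
  m26 ⊆ 1-01-,110-0
  m27 ⊆ -1-11,1-01-
  m29 ⊆ -11-1,1-101
  m31 ⊆ -1-11,-11-1
E = {0-001, 1-01-, 1-101}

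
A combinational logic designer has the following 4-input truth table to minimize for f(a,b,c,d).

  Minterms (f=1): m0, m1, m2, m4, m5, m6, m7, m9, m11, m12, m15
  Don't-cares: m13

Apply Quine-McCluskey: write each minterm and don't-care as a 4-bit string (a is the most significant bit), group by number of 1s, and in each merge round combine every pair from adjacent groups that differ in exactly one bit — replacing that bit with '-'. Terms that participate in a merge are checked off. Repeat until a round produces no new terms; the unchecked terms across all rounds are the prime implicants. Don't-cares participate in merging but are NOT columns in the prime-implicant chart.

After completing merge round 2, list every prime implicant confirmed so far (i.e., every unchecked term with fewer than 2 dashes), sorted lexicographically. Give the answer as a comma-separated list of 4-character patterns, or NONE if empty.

NONE

Round 0: 0000✓ 0001✓ 0010✓ 0100✓ 0101✓ 0110✓ 0111✓ 1001✓ 1011✓ 1100✓ 1101✓ 1111✓
Round 1: -001✓ -100✓ -101✓ -111✓ 0-00✓ 0-01✓ 0-10✓ 00-0✓ 000-✓ 01-0✓ 01-1✓ 010-✓ 011-✓ 1-01✓ 1-11✓ 10-1✓ 11-1✓ 110-✓
Round 2: --01 -1-1 -10- 0--0 0-0- 01-- 1--1
PIs = {--01, -1-1, -10-, 0--0, 0-0-, 01--, 1--1}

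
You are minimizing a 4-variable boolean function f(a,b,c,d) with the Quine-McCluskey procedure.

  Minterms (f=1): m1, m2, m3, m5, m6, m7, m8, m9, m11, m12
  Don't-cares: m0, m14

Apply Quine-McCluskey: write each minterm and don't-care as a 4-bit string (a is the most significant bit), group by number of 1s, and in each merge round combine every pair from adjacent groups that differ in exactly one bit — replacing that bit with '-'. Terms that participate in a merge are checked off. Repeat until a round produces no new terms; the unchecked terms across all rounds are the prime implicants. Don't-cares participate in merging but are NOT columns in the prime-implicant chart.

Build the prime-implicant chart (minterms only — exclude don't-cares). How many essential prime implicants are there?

2

[col 0] 0000*, 0001*, 0010*, 0011*, 0101*, 0110*, 0111*, 1000*, 1001*, 1011*, 1100*, 1110*
[col 1] -000*, -001*, -011*, -110, 0-01*, 0-10*, 0-11*, 00-0*, 00-1*, 000-*, 001-*, 01-1*, 011-*, 1-00, 10-1*, 100-*, 11-0
[col 2] -0-1, -00-, 0--1, 0-1-, 00--
Prime implicants: -0-1, -00-, -110, 0--1, 0-1-, 00--, 1-00, 11-0
PI chart (minterm → PIs covering it):
  1 | -0-1,-00-,0--1,00--
  2 | 0-1-,00--
  3 | -0-1,0--1,0-1-,00--
  5 | 0--1  (sole → essential)
  6 | -110,0-1-
  7 | 0--1,0-1-
  8 | -00-,1-00
  9 | -0-1,-00-
  11 | -0-1  (sole → essential)
  12 | 1-00,11-0
Essential prime implicants: -0-1, 0--1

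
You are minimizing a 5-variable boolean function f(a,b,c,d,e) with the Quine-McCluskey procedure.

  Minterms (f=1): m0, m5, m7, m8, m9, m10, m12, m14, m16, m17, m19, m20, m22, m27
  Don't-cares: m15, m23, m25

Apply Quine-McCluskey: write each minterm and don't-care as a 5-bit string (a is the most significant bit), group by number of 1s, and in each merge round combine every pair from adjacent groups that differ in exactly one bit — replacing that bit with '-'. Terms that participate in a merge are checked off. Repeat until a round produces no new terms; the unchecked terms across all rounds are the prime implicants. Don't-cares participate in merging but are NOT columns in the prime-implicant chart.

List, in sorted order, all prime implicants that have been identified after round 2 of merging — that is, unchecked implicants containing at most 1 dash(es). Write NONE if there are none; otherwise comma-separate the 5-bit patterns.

-0000, -0111, -1001, 0-000, 0-111, 001-1, 0100-, 0111-, 10-00, 10-11, 1000-, 101-0, 1011-

size-2^0 implicants → 00000(✓)  00101(✓)  00111(✓)  01000(✓)  01001(✓)  01010(✓)  01100(✓)  01110(✓)  01111(✓)  10000(✓)  10001(✓)  10011(✓)  10100(✓)  10110(✓)  10111(✓)  11001(✓)  11011(✓)
size-2^1 implicants → -0000  -0111  -1001  0-000  0-111  001-1  01-00(✓)  01-10(✓)  010-0(✓)  0100-  011-0(✓)  0111-  1-001(✓)  1-011(✓)  10-00  10-11  100-1(✓)  1000-  101-0  1011-  110-1(✓)
size-2^2 implicants → 01--0  1-0-1
Unchecked terms (primes): -0000, -0111, -1001, 0-000, 0-111, 001-1, 01--0, 0100-, 0111-, 1-0-1, 10-00, 10-11, 1000-, 101-0, 1011-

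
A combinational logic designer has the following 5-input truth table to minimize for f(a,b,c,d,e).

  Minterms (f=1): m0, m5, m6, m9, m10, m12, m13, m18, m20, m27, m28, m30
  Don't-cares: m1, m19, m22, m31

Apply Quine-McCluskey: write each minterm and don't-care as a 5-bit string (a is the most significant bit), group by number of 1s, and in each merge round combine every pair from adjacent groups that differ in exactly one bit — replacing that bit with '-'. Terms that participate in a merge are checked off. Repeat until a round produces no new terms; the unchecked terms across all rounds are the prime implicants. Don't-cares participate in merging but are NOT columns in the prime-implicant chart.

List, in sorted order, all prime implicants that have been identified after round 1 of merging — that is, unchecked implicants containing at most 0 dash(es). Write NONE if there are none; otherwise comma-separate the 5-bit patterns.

[col 0] 00000*, 00001*, 00101*, 00110*, 01001*, 01010, 01100*, 01101*, 10010*, 10011*, 10100*, 10110*, 11011*, 11100*, 11110*, 11111*
[col 1] -0110, -1100, 0-001*, 0-101*, 00-01*, 0000-, 01-01*, 0110-, 1-011, 1-100*, 1-110*, 10-10, 1001-, 101-0*, 11-11, 111-0*, 1111-
[col 2] 0--01, 1-1-0
Prime implicants: -0110, -1100, 0--01, 0000-, 01010, 0110-, 1-011, 1-1-0, 10-10, 1001-, 11-11, 1111-

01010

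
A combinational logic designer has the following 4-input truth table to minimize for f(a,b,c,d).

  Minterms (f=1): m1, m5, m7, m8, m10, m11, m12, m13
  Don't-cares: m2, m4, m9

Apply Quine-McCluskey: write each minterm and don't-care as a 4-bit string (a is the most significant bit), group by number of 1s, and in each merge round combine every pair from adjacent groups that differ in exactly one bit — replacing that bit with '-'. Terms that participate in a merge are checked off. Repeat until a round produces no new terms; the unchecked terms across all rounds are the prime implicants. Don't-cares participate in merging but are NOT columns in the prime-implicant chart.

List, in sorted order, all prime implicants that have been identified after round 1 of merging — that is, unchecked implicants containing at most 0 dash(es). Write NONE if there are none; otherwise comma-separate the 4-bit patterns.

NONE

[col 0] 0001*, 0010*, 0100*, 0101*, 0111*, 1000*, 1001*, 1010*, 1011*, 1100*, 1101*
[col 1] -001*, -010, -100*, -101*, 0-01*, 01-1, 010-*, 1-00*, 1-01*, 10-0*, 10-1*, 100-*, 101-*, 110-*
[col 2] --01, -10-, 1-0-, 10--
Prime implicants: --01, -010, -10-, 01-1, 1-0-, 10--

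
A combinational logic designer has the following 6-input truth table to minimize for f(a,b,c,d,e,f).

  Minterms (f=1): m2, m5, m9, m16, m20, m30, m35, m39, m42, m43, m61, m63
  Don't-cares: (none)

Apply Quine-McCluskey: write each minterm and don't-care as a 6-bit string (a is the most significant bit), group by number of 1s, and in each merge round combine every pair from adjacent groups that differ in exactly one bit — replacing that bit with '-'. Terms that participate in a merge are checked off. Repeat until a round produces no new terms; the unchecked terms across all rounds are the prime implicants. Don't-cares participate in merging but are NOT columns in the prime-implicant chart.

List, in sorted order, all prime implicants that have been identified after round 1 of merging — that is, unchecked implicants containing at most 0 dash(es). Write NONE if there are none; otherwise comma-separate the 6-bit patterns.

000010, 000101, 001001, 011110

size-2^0 implicants → 000010  000101  001001  010000(✓)  010100(✓)  011110  100011(✓)  100111(✓)  101010(✓)  101011(✓)  111101(✓)  111111(✓)
size-2^1 implicants → 010-00  10-011  100-11  10101-  1111-1
Unchecked terms (primes): 000010, 000101, 001001, 010-00, 011110, 10-011, 100-11, 10101-, 1111-1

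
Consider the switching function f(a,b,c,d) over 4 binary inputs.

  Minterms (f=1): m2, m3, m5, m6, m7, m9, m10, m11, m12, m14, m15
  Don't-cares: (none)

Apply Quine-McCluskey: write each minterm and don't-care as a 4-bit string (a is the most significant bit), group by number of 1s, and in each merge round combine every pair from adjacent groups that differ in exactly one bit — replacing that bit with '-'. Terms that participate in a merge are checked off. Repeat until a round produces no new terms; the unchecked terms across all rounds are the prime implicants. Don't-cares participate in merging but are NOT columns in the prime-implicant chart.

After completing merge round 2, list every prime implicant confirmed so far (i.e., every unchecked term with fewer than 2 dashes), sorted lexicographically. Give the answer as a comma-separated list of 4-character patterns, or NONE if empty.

01-1, 10-1, 11-0

size-2^0 implicants → 0010(✓)  0011(✓)  0101(✓)  0110(✓)  0111(✓)  1001(✓)  1010(✓)  1011(✓)  1100(✓)  1110(✓)  1111(✓)
size-2^1 implicants → -010(✓)  -011(✓)  -110(✓)  -111(✓)  0-10(✓)  0-11(✓)  001-(✓)  01-1  011-(✓)  1-10(✓)  1-11(✓)  10-1  101-(✓)  11-0  111-(✓)
size-2^2 implicants → --10(✓)  --11(✓)  -01-(✓)  -11-(✓)  0-1-(✓)  1-1-(✓)
size-2^3 implicants → --1-
Unchecked terms (primes): --1-, 01-1, 10-1, 11-0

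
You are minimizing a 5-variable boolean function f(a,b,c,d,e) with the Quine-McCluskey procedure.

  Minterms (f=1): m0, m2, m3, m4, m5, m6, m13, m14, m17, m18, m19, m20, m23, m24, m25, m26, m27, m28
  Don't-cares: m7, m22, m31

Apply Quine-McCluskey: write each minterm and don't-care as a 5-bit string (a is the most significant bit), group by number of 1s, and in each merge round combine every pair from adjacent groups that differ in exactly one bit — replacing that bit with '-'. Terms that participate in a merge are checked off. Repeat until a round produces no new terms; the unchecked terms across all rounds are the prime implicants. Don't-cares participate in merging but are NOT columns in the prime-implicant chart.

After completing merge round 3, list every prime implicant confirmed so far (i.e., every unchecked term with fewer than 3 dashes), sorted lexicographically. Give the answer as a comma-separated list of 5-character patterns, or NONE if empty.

size-2^0 implicants → 00000(✓)  00010(✓)  00011(✓)  00100(✓)  00101(✓)  00110(✓)  00111(✓)  01101(✓)  01110(✓)  10001(✓)  10010(✓)  10011(✓)  10100(✓)  10110(✓)  10111(✓)  11000(✓)  11001(✓)  11010(✓)  11011(✓)  11100(✓)  11111(✓)
size-2^1 implicants → -0010(✓)  -0011(✓)  -0100(✓)  -0110(✓)  -0111(✓)  0-101  0-110  00-00(✓)  00-10(✓)  00-11(✓)  000-0(✓)  0001-(✓)  001-0(✓)  001-1(✓)  0010-(✓)  0011-(✓)  1-001(✓)  1-010(✓)  1-011(✓)  1-100  1-111(✓)  10-10(✓)  10-11(✓)  100-1(✓)  1001-(✓)  101-0(✓)  1011-(✓)  11-00  11-11(✓)  110-0(✓)  110-1(✓)  1100-(✓)  1101-(✓)
size-2^2 implicants → -0-10(✓)  -0-11(✓)  -001-(✓)  -01-0  -011-(✓)  00--0  00-1-(✓)  001--  1--11  1-0-1  1-01-  10-1-(✓)  110--
size-2^3 implicants → -0-1-
Unchecked terms (primes): -0-1-, -01-0, 0-101, 0-110, 00--0, 001--, 1--11, 1-0-1, 1-01-, 1-100, 11-00, 110--

-01-0, 0-101, 0-110, 00--0, 001--, 1--11, 1-0-1, 1-01-, 1-100, 11-00, 110--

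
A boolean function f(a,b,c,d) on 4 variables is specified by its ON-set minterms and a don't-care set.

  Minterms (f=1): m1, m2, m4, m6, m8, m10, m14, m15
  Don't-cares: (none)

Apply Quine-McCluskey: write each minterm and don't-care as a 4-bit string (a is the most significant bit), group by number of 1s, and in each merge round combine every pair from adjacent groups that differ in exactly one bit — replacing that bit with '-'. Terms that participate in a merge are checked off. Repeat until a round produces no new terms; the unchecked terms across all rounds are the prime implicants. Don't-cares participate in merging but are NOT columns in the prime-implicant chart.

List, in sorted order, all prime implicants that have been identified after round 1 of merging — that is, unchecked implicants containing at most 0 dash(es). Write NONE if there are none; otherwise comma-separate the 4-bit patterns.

0001

[col 0] 0001, 0010*, 0100*, 0110*, 1000*, 1010*, 1110*, 1111*
[col 1] -010*, -110*, 0-10*, 01-0, 1-10*, 10-0, 111-
[col 2] --10
Prime implicants: --10, 0001, 01-0, 10-0, 111-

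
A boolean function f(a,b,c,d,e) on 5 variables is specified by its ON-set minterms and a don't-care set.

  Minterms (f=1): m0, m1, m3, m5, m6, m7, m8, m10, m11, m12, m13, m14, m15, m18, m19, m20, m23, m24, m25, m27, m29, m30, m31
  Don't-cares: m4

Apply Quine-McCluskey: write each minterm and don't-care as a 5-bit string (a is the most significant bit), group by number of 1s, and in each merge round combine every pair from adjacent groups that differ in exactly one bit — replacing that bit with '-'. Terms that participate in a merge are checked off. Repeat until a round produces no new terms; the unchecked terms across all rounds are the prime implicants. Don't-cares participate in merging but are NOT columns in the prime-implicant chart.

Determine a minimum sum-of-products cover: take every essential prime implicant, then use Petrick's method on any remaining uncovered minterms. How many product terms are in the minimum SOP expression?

[col 0] 00000*, 00001*, 00011*, 00100*, 00101*, 00110*, 00111*, 01000*, 01010*, 01011*, 01100*, 01101*, 01110*, 01111*, 10010*, 10011*, 10100*, 10111*, 11000*, 11001*, 11011*, 11101*, 11110*, 11111*
[col 1] -0011*, -0100, -0111*, -1000, -1011*, -1101*, -1110*, -1111*, 0-000*, 0-011*, 0-100*, 0-101*, 0-110*, 0-111*, 00-00*, 00-01*, 00-11*, 000-1*, 0000-*, 001-0*, 001-1*, 0010-*, 0011-*, 01-00*, 01-10*, 01-11*, 010-0*, 0101-*, 011-0*, 011-1*, 0110-*, 0111-*, 1-011*, 1-111*, 10-11*, 1001-, 11-01*, 11-11*, 110-1*, 1100-, 111-1*, 1111-*
[col 2] --011*, --111*, -0-11*, -1-11*, -11-1, -111-, 0--00, 0--11*, 0-1-0*, 0-1-1*, 0-10-*, 0-11-*, 00--1, 00-0-, 001--*, 01--0, 01-1-, 011--*, 1--11*, 11--1
[col 3] ---11, 0-1--
Prime implicants: ---11, -0100, -1000, -11-1, -111-, 0--00, 0-1--, 00--1, 00-0-, 01--0, 01-1-, 1001-, 11--1, 1100-
PI chart (minterm → PIs covering it):
  0 | 0--00,00-0-
  1 | 00--1,00-0-
  3 | ---11,00--1
  5 | 0-1--,00--1,00-0-
  6 | 0-1--  (sole → essential)
  7 | ---11,0-1--,00--1
  8 | -1000,0--00,01--0
  10 | 01--0,01-1-
  11 | ---11,01-1-
  12 | 0--00,0-1--,01--0
  13 | -11-1,0-1--
  14 | -111-,0-1--,01--0,01-1-
  15 | ---11,-11-1,-111-,0-1--,01-1-
  18 | 1001-  (sole → essential)
  19 | ---11,1001-
  20 | -0100  (sole → essential)
  23 | ---11  (sole → essential)
  24 | -1000,1100-
  25 | 11--1,1100-
  27 | ---11,11--1
  29 | -11-1,11--1
  30 | -111-  (sole → essential)
  31 | ---11,-11-1,-111-,11--1
Essential prime implicants: ---11, -0100, -111-, 0-1--, 1001-
Petrick residual → -1000, 00-0-, 01--0, 11--1
Minimum SOP uses 9 PIs: de + b'cd'e' + bc'd'e' + bcd + a'c + a'b'd' + a'be' + ab'c'd + abe

9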